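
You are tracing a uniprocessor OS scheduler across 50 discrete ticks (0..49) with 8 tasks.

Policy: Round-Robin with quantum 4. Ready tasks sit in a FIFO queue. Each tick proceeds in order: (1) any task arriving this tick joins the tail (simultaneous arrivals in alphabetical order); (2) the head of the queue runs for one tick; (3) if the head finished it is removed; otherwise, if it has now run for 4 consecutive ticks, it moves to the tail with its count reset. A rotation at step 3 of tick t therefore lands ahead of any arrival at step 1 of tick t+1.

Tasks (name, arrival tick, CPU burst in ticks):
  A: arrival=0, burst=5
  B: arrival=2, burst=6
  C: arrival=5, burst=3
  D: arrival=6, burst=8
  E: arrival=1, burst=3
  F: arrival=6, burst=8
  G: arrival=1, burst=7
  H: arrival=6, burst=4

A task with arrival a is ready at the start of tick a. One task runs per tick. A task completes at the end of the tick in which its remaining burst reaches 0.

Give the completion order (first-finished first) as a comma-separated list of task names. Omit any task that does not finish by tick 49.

completion order = E, A, C, H, G, B, D, F

t=0: queue=[A] q_used=0 → run A
t=1: queue=[A,E,G] q_used=1 → run A
t=2: queue=[A,E,G,B] q_used=2 → run A
t=3: queue=[A,E,G,B] q_used=3 → run A
t=4: queue=[E,G,B,A] q_used=0 → run E
t=5: queue=[E,G,B,A,C] q_used=1 → run E
t=6: queue=[E,G,B,A,C,D,F,H] q_used=2 → run E
t=7: queue=[G,B,A,C,D,F,H] q_used=0 → run G
t=8: queue=[G,B,A,C,D,F,H] q_used=1 → run G
t=9: queue=[G,B,A,C,D,F,H] q_used=2 → run G
t=10: queue=[G,B,A,C,D,F,H] q_used=3 → run G
t=11: queue=[B,A,C,D,F,H,G] q_used=0 → run B
t=12: queue=[B,A,C,D,F,H,G] q_used=1 → run B
t=13: queue=[B,A,C,D,F,H,G] q_used=2 → run B
t=14: queue=[B,A,C,D,F,H,G] q_used=3 → run B
t=15: queue=[A,C,D,F,H,G,B] q_used=0 → run A
t=16: queue=[C,D,F,H,G,B] q_used=0 → run C
t=17: queue=[C,D,F,H,G,B] q_used=1 → run C
t=18: queue=[C,D,F,H,G,B] q_used=2 → run C
t=19: queue=[D,F,H,G,B] q_used=0 → run D
t=20: queue=[D,F,H,G,B] q_used=1 → run D
t=21: queue=[D,F,H,G,B] q_used=2 → run D
t=22: queue=[D,F,H,G,B] q_used=3 → run D
t=23: queue=[F,H,G,B,D] q_used=0 → run F
t=24: queue=[F,H,G,B,D] q_used=1 → run F
t=25: queue=[F,H,G,B,D] q_used=2 → run F
t=26: queue=[F,H,G,B,D] q_used=3 → run F
t=27: queue=[H,G,B,D,F] q_used=0 → run H
t=28: queue=[H,G,B,D,F] q_used=1 → run H
t=29: queue=[H,G,B,D,F] q_used=2 → run H
t=30: queue=[H,G,B,D,F] q_used=3 → run H
t=31: queue=[G,B,D,F] q_used=0 → run G
t=32: queue=[G,B,D,F] q_used=1 → run G
t=33: queue=[G,B,D,F] q_used=2 → run G
t=34: queue=[B,D,F] q_used=0 → run B
t=35: queue=[B,D,F] q_used=1 → run B
t=36: queue=[D,F] q_used=0 → run D
t=37: queue=[D,F] q_used=1 → run D
t=38: queue=[D,F] q_used=2 → run D
t=39: queue=[D,F] q_used=3 → run D
t=40: queue=[F] q_used=0 → run F
t=41: queue=[F] q_used=1 → run F
t=42: queue=[F] q_used=2 → run F
t=43: queue=[F] q_used=3 → run F
t=44: (idle)
t=45: (idle)
t=46: (idle)
t=47: (idle)
t=48: (idle)
t=49: (idle)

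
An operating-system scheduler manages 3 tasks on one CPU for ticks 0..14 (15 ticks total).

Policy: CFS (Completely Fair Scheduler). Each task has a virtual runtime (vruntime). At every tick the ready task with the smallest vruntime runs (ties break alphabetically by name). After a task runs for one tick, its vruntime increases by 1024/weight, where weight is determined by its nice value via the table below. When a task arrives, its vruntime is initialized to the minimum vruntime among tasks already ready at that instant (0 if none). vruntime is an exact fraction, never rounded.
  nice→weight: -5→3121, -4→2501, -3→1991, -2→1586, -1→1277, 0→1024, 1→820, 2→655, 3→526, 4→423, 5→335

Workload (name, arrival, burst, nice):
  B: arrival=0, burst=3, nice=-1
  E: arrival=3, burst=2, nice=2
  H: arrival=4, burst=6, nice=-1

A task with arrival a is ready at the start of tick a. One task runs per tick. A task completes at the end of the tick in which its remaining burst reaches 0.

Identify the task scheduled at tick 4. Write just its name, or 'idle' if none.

t=0: vr[B=0] → run B
t=1: vr[B=1024/1277] → run B
t=2: vr[B=2048/1277] → run B
t=3: vr[E=0] → run E
t=4: vr[E=1024/655 H=1024/655] → run E
t=5: vr[H=1024/655] → run H
t=6: vr[H=1978368/836435] → run H
t=7: vr[H=2649088/836435] → run H
t=8: vr[H=3319808/836435] → run H
t=9: vr[H=3990528/836435] → run H
t=10: vr[H=4661248/836435] → run H
t=11: (idle)
t=12: (idle)
t=13: (idle)
t=14: (idle)

running at tick 4 = E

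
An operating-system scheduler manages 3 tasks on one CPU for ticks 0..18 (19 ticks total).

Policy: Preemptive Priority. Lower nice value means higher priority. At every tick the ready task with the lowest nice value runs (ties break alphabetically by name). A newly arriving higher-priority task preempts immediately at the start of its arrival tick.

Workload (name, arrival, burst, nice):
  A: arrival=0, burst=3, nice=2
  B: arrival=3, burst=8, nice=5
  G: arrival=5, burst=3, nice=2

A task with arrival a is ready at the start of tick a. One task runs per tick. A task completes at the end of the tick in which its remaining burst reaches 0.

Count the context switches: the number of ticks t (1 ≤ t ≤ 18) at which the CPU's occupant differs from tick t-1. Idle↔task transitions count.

context switches = 4

t=0: ready={A} → run A
t=1: ready={A} → run A
t=2: ready={A} → run A
t=3: ready={B} → run B
t=4: ready={B} → run B
t=5: ready={B,G} → run G
t=6: ready={B,G} → run G
t=7: ready={B,G} → run G
t=8: ready={B} → run B
t=9: ready={B} → run B
t=10: ready={B} → run B
t=11: ready={B} → run B
t=12: ready={B} → run B
t=13: ready={B} → run B
t=14: (idle)
t=15: (idle)
t=16: (idle)
t=17: (idle)
t=18: (idle)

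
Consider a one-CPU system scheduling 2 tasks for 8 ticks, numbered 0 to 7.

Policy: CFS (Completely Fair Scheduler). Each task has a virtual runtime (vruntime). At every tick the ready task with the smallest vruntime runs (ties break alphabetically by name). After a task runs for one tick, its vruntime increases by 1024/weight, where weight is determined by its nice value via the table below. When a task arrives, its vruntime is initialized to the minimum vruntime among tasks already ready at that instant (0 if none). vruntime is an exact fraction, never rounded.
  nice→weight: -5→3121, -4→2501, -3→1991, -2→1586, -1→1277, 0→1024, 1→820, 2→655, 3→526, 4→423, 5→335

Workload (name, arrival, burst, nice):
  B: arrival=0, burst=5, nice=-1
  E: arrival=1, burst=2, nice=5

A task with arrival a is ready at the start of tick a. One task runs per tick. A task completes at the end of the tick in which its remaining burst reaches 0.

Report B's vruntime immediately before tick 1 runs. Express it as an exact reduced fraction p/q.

vruntime(B, start of tick 1) = 1024/1277

t=0: vr[B=0] → run B
t=1: vr[B=1024/1277 E=1024/1277] → run B
t=2: vr[B=2048/1277 E=1024/1277] → run E
t=3: vr[B=2048/1277 E=1650688/427795] → run B
t=4: vr[B=3072/1277 E=1650688/427795] → run B
t=5: vr[B=4096/1277 E=1650688/427795] → run B
t=6: vr[E=1650688/427795] → run E
t=7: (idle)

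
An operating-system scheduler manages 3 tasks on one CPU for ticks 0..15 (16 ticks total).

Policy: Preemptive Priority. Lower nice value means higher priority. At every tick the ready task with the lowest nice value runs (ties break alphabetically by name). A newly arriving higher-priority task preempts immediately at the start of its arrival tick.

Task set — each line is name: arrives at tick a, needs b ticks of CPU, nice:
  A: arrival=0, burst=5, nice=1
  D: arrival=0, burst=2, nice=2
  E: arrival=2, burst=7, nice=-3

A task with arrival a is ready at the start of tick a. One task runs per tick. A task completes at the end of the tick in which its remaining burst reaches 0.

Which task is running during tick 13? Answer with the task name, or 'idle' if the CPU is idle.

t=0: ready={A,D} → run A
t=1: ready={A,D} → run A
t=2: ready={A,D,E} → run E
t=3: ready={A,D,E} → run E
t=4: ready={A,D,E} → run E
t=5: ready={A,D,E} → run E
t=6: ready={A,D,E} → run E
t=7: ready={A,D,E} → run E
t=8: ready={A,D,E} → run E
t=9: ready={A,D} → run A
t=10: ready={A,D} → run A
t=11: ready={A,D} → run A
t=12: ready={D} → run D
t=13: ready={D} → run D
t=14: (idle)
t=15: (idle)

running at tick 13 = D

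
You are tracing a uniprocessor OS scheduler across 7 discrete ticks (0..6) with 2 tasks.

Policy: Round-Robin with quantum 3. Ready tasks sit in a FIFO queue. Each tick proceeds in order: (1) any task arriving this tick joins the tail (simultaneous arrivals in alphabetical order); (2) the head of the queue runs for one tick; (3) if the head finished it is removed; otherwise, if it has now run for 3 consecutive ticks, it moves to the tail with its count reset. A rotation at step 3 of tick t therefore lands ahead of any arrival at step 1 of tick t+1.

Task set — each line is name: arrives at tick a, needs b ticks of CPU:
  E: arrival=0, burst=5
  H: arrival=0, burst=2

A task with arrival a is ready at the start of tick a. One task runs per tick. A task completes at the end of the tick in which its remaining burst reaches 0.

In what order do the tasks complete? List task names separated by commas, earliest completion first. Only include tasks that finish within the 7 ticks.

t=0: queue=[E,H] q_used=0 → run E
t=1: queue=[E,H] q_used=1 → run E
t=2: queue=[E,H] q_used=2 → run E
t=3: queue=[H,E] q_used=0 → run H
t=4: queue=[H,E] q_used=1 → run H
t=5: queue=[E] q_used=0 → run E
t=6: queue=[E] q_used=1 → run E

completion order = H, E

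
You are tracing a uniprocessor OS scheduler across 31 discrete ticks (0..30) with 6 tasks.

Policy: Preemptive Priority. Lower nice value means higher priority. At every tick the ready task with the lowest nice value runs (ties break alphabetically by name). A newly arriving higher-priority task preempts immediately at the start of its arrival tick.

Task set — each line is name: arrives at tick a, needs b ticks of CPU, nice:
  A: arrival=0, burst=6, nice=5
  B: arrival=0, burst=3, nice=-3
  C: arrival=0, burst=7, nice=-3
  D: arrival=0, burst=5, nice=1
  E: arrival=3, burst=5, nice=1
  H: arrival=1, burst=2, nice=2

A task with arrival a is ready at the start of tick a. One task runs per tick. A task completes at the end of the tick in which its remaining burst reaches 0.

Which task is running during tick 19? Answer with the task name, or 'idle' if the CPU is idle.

running at tick 19 = E

t=0: ready={A,B,C,D} → run B
t=1: ready={A,B,C,D,H} → run B
t=2: ready={A,B,C,D,H} → run B
t=3: ready={A,C,D,E,H} → run C
t=4: ready={A,C,D,E,H} → run C
t=5: ready={A,C,D,E,H} → run C
t=6: ready={A,C,D,E,H} → run C
t=7: ready={A,C,D,E,H} → run C
t=8: ready={A,C,D,E,H} → run C
t=9: ready={A,C,D,E,H} → run C
t=10: ready={A,D,E,H} → run D
t=11: ready={A,D,E,H} → run D
t=12: ready={A,D,E,H} → run D
t=13: ready={A,D,E,H} → run D
t=14: ready={A,D,E,H} → run D
t=15: ready={A,E,H} → run E
t=16: ready={A,E,H} → run E
t=17: ready={A,E,H} → run E
t=18: ready={A,E,H} → run E
t=19: ready={A,E,H} → run E
t=20: ready={A,H} → run H
t=21: ready={A,H} → run H
t=22: ready={A} → run A
t=23: ready={A} → run A
t=24: ready={A} → run A
t=25: ready={A} → run A
t=26: ready={A} → run A
t=27: ready={A} → run A
t=28: (idle)
t=29: (idle)
t=30: (idle)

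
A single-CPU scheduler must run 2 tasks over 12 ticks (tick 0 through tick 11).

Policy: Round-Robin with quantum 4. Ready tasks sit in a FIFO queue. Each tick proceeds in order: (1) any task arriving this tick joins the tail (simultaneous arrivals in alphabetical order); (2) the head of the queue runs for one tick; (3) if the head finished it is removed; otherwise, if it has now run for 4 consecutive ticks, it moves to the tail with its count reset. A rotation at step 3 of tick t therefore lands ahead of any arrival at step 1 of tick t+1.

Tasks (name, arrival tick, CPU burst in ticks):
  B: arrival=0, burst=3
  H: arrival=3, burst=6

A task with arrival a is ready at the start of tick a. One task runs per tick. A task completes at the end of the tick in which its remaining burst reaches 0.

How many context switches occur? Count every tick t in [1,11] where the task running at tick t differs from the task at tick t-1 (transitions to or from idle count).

t=0: queue=[B] q_used=0 → run B
t=1: queue=[B] q_used=1 → run B
t=2: queue=[B] q_used=2 → run B
t=3: queue=[H] q_used=0 → run H
t=4: queue=[H] q_used=1 → run H
t=5: queue=[H] q_used=2 → run H
t=6: queue=[H] q_used=3 → run H
t=7: queue=[H] q_used=0 → run H
t=8: queue=[H] q_used=1 → run H
t=9: (idle)
t=10: (idle)
t=11: (idle)

context switches = 2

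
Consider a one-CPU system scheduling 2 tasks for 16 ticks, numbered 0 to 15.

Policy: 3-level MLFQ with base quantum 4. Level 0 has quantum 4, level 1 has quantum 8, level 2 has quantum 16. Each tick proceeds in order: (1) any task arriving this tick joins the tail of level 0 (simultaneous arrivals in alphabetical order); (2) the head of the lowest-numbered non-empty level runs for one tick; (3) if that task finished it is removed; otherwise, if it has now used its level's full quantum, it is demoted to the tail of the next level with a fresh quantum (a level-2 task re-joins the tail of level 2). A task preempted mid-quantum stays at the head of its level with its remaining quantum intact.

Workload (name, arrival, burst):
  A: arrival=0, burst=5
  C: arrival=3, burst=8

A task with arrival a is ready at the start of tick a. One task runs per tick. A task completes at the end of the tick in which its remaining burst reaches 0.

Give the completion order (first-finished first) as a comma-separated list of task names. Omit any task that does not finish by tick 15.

completion order = A, C

t=0: L0/L1/L2 = A/-/- → run A
t=1: L0/L1/L2 = A/-/- → run A
t=2: L0/L1/L2 = A/-/- → run A
t=3: L0/L1/L2 = AC/-/- → run A
t=4: L0/L1/L2 = C/A/- → run C
t=5: L0/L1/L2 = C/A/- → run C
t=6: L0/L1/L2 = C/A/- → run C
t=7: L0/L1/L2 = C/A/- → run C
t=8: L0/L1/L2 = -/AC/- → run A
t=9: L0/L1/L2 = -/C/- → run C
t=10: L0/L1/L2 = -/C/- → run C
t=11: L0/L1/L2 = -/C/- → run C
t=12: L0/L1/L2 = -/C/- → run C
t=13: (idle)
t=14: (idle)
t=15: (idle)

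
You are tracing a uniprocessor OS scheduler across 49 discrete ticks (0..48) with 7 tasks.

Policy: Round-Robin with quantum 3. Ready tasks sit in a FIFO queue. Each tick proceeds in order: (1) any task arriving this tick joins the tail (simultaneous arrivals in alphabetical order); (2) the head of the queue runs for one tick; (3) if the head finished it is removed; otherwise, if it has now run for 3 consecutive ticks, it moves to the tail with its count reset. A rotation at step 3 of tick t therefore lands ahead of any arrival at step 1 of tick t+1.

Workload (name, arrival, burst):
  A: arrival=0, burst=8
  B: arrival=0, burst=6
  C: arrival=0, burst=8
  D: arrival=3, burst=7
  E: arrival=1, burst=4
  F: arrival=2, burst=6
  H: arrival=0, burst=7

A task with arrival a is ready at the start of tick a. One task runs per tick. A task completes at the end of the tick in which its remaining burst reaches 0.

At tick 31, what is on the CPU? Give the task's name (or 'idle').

t=0: queue=[A,B,C,H] q_used=0 → run A
t=1: queue=[A,B,C,H,E] q_used=1 → run A
t=2: queue=[A,B,C,H,E,F] q_used=2 → run A
t=3: queue=[B,C,H,E,F,A,D] q_used=0 → run B
t=4: queue=[B,C,H,E,F,A,D] q_used=1 → run B
t=5: queue=[B,C,H,E,F,A,D] q_used=2 → run B
t=6: queue=[C,H,E,F,A,D,B] q_used=0 → run C
t=7: queue=[C,H,E,F,A,D,B] q_used=1 → run C
t=8: queue=[C,H,E,F,A,D,B] q_used=2 → run C
t=9: queue=[H,E,F,A,D,B,C] q_used=0 → run H
t=10: queue=[H,E,F,A,D,B,C] q_used=1 → run H
t=11: queue=[H,E,F,A,D,B,C] q_used=2 → run H
t=12: queue=[E,F,A,D,B,C,H] q_used=0 → run E
t=13: queue=[E,F,A,D,B,C,H] q_used=1 → run E
t=14: queue=[E,F,A,D,B,C,H] q_used=2 → run E
t=15: queue=[F,A,D,B,C,H,E] q_used=0 → run F
t=16: queue=[F,A,D,B,C,H,E] q_used=1 → run F
t=17: queue=[F,A,D,B,C,H,E] q_used=2 → run F
t=18: queue=[A,D,B,C,H,E,F] q_used=0 → run A
t=19: queue=[A,D,B,C,H,E,F] q_used=1 → run A
t=20: queue=[A,D,B,C,H,E,F] q_used=2 → run A
t=21: queue=[D,B,C,H,E,F,A] q_used=0 → run D
t=22: queue=[D,B,C,H,E,F,A] q_used=1 → run D
t=23: queue=[D,B,C,H,E,F,A] q_used=2 → run D
t=24: queue=[B,C,H,E,F,A,D] q_used=0 → run B
t=25: queue=[B,C,H,E,F,A,D] q_used=1 → run B
t=26: queue=[B,C,H,E,F,A,D] q_used=2 → run B
t=27: queue=[C,H,E,F,A,D] q_used=0 → run C
t=28: queue=[C,H,E,F,A,D] q_used=1 → run C
t=29: queue=[C,H,E,F,A,D] q_used=2 → run C
t=30: queue=[H,E,F,A,D,C] q_used=0 → run H
t=31: queue=[H,E,F,A,D,C] q_used=1 → run H
t=32: queue=[H,E,F,A,D,C] q_used=2 → run H
t=33: queue=[E,F,A,D,C,H] q_used=0 → run E
t=34: queue=[F,A,D,C,H] q_used=0 → run F
t=35: queue=[F,A,D,C,H] q_used=1 → run F
t=36: queue=[F,A,D,C,H] q_used=2 → run F
t=37: queue=[A,D,C,H] q_used=0 → run A
t=38: queue=[A,D,C,H] q_used=1 → run A
t=39: queue=[D,C,H] q_used=0 → run D
t=40: queue=[D,C,H] q_used=1 → run D
t=41: queue=[D,C,H] q_used=2 → run D
t=42: queue=[C,H,D] q_used=0 → run C
t=43: queue=[C,H,D] q_used=1 → run C
t=44: queue=[H,D] q_used=0 → run H
t=45: queue=[D] q_used=0 → run D
t=46: (idle)
t=47: (idle)
t=48: (idle)

running at tick 31 = H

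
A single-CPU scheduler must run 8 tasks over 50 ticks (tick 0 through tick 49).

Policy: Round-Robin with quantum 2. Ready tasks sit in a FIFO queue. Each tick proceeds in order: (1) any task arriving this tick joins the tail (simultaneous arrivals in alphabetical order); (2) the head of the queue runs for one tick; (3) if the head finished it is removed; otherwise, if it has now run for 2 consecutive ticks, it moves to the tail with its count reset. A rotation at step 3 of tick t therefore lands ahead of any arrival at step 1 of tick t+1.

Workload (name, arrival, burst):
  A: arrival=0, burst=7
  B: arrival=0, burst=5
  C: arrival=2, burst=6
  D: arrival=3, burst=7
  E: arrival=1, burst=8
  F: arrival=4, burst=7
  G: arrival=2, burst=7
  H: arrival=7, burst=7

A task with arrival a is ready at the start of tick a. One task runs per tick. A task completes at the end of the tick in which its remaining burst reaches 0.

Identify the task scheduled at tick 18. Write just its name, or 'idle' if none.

running at tick 18 = E

t=0: queue=[A,B] q_used=0 → run A
t=1: queue=[A,B,E] q_used=1 → run A
t=2: queue=[B,E,A,C,G] q_used=0 → run B
t=3: queue=[B,E,A,C,G,D] q_used=1 → run B
t=4: queue=[E,A,C,G,D,B,F] q_used=0 → run E
t=5: queue=[E,A,C,G,D,B,F] q_used=1 → run E
t=6: queue=[A,C,G,D,B,F,E] q_used=0 → run A
t=7: queue=[A,C,G,D,B,F,E,H] q_used=1 → run A
t=8: queue=[C,G,D,B,F,E,H,A] q_used=0 → run C
t=9: queue=[C,G,D,B,F,E,H,A] q_used=1 → run C
t=10: queue=[G,D,B,F,E,H,A,C] q_used=0 → run G
t=11: queue=[G,D,B,F,E,H,A,C] q_used=1 → run G
t=12: queue=[D,B,F,E,H,A,C,G] q_used=0 → run D
t=13: queue=[D,B,F,E,H,A,C,G] q_used=1 → run D
t=14: queue=[B,F,E,H,A,C,G,D] q_used=0 → run B
t=15: queue=[B,F,E,H,A,C,G,D] q_used=1 → run B
t=16: queue=[F,E,H,A,C,G,D,B] q_used=0 → run F
t=17: queue=[F,E,H,A,C,G,D,B] q_used=1 → run F
t=18: queue=[E,H,A,C,G,D,B,F] q_used=0 → run E
t=19: queue=[E,H,A,C,G,D,B,F] q_used=1 → run E
t=20: queue=[H,A,C,G,D,B,F,E] q_used=0 → run H
t=21: queue=[H,A,C,G,D,B,F,E] q_used=1 → run H
t=22: queue=[A,C,G,D,B,F,E,H] q_used=0 → run A
t=23: queue=[A,C,G,D,B,F,E,H] q_used=1 → run A
t=24: queue=[C,G,D,B,F,E,H,A] q_used=0 → run C
t=25: queue=[C,G,D,B,F,E,H,A] q_used=1 → run C
t=26: queue=[G,D,B,F,E,H,A,C] q_used=0 → run G
t=27: queue=[G,D,B,F,E,H,A,C] q_used=1 → run G
t=28: queue=[D,B,F,E,H,A,C,G] q_used=0 → run D
t=29: queue=[D,B,F,E,H,A,C,G] q_used=1 → run D
t=30: queue=[B,F,E,H,A,C,G,D] q_used=0 → run B
t=31: queue=[F,E,H,A,C,G,D] q_used=0 → run F
t=32: queue=[F,E,H,A,C,G,D] q_used=1 → run F
t=33: queue=[E,H,A,C,G,D,F] q_used=0 → run E
t=34: queue=[E,H,A,C,G,D,F] q_used=1 → run E
t=35: queue=[H,A,C,G,D,F,E] q_used=0 → run H
t=36: queue=[H,A,C,G,D,F,E] q_used=1 → run H
t=37: queue=[A,C,G,D,F,E,H] q_used=0 → run A
t=38: queue=[C,G,D,F,E,H] q_used=0 → run C
t=39: queue=[C,G,D,F,E,H] q_used=1 → run C
t=40: queue=[G,D,F,E,H] q_used=0 → run G
t=41: queue=[G,D,F,E,H] q_used=1 → run G
t=42: queue=[D,F,E,H,G] q_used=0 → run D
t=43: queue=[D,F,E,H,G] q_used=1 → run D
t=44: queue=[F,E,H,G,D] q_used=0 → run F
t=45: queue=[F,E,H,G,D] q_used=1 → run F
t=46: queue=[E,H,G,D,F] q_used=0 → run E
t=47: queue=[E,H,G,D,F] q_used=1 → run E
t=48: queue=[H,G,D,F] q_used=0 → run H
t=49: queue=[H,G,D,F] q_used=1 → run H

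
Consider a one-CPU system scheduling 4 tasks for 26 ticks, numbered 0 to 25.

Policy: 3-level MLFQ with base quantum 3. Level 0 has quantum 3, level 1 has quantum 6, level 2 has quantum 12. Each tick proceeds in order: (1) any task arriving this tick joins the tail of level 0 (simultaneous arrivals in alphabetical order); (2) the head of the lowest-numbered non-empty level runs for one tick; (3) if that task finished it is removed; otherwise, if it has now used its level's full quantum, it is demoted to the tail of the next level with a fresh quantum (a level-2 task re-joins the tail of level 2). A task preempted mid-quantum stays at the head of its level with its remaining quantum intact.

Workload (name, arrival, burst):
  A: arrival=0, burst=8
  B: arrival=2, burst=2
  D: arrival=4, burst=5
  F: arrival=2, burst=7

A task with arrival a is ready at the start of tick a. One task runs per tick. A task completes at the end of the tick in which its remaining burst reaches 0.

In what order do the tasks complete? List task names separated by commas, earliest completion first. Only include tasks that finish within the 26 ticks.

completion order = B, A, F, D

t=0: L0/L1/L2 = A/-/- → run A
t=1: L0/L1/L2 = A/-/- → run A
t=2: L0/L1/L2 = ABF/-/- → run A
t=3: L0/L1/L2 = BF/A/- → run B
t=4: L0/L1/L2 = BFD/A/- → run B
t=5: L0/L1/L2 = FD/A/- → run F
t=6: L0/L1/L2 = FD/A/- → run F
t=7: L0/L1/L2 = FD/A/- → run F
t=8: L0/L1/L2 = D/AF/- → run D
t=9: L0/L1/L2 = D/AF/- → run D
t=10: L0/L1/L2 = D/AF/- → run D
t=11: L0/L1/L2 = -/AFD/- → run A
t=12: L0/L1/L2 = -/AFD/- → run A
t=13: L0/L1/L2 = -/AFD/- → run A
t=14: L0/L1/L2 = -/AFD/- → run A
t=15: L0/L1/L2 = -/AFD/- → run A
t=16: L0/L1/L2 = -/FD/- → run F
t=17: L0/L1/L2 = -/FD/- → run F
t=18: L0/L1/L2 = -/FD/- → run F
t=19: L0/L1/L2 = -/FD/- → run F
t=20: L0/L1/L2 = -/D/- → run D
t=21: L0/L1/L2 = -/D/- → run D
t=22: (idle)
t=23: (idle)
t=24: (idle)
t=25: (idle)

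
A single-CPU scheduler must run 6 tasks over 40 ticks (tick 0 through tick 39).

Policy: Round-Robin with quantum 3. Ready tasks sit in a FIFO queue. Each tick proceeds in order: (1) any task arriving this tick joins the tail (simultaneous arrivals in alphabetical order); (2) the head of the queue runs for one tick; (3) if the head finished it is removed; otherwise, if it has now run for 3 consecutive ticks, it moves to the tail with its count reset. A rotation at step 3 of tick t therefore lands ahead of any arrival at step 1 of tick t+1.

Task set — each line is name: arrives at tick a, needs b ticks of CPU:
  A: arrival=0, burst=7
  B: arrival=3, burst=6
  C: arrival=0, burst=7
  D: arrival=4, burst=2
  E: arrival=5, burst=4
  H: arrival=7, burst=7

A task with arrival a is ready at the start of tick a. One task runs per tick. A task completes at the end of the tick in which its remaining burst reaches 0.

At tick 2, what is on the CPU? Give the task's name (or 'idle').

t=0: queue=[A,C] q_used=0 → run A
t=1: queue=[A,C] q_used=1 → run A
t=2: queue=[A,C] q_used=2 → run A
t=3: queue=[C,A,B] q_used=0 → run C
t=4: queue=[C,A,B,D] q_used=1 → run C
t=5: queue=[C,A,B,D,E] q_used=2 → run C
t=6: queue=[A,B,D,E,C] q_used=0 → run A
t=7: queue=[A,B,D,E,C,H] q_used=1 → run A
t=8: queue=[A,B,D,E,C,H] q_used=2 → run A
t=9: queue=[B,D,E,C,H,A] q_used=0 → run B
t=10: queue=[B,D,E,C,H,A] q_used=1 → run B
t=11: queue=[B,D,E,C,H,A] q_used=2 → run B
t=12: queue=[D,E,C,H,A,B] q_used=0 → run D
t=13: queue=[D,E,C,H,A,B] q_used=1 → run D
t=14: queue=[E,C,H,A,B] q_used=0 → run E
t=15: queue=[E,C,H,A,B] q_used=1 → run E
t=16: queue=[E,C,H,A,B] q_used=2 → run E
t=17: queue=[C,H,A,B,E] q_used=0 → run C
t=18: queue=[C,H,A,B,E] q_used=1 → run C
t=19: queue=[C,H,A,B,E] q_used=2 → run C
t=20: queue=[H,A,B,E,C] q_used=0 → run H
t=21: queue=[H,A,B,E,C] q_used=1 → run H
t=22: queue=[H,A,B,E,C] q_used=2 → run H
t=23: queue=[A,B,E,C,H] q_used=0 → run A
t=24: queue=[B,E,C,H] q_used=0 → run B
t=25: queue=[B,E,C,H] q_used=1 → run B
t=26: queue=[B,E,C,H] q_used=2 → run B
t=27: queue=[E,C,H] q_used=0 → run E
t=28: queue=[C,H] q_used=0 → run C
t=29: queue=[H] q_used=0 → run H
t=30: queue=[H] q_used=1 → run H
t=31: queue=[H] q_used=2 → run H
t=32: queue=[H] q_used=0 → run H
t=33: (idle)
t=34: (idle)
t=35: (idle)
t=36: (idle)
t=37: (idle)
t=38: (idle)
t=39: (idle)

running at tick 2 = A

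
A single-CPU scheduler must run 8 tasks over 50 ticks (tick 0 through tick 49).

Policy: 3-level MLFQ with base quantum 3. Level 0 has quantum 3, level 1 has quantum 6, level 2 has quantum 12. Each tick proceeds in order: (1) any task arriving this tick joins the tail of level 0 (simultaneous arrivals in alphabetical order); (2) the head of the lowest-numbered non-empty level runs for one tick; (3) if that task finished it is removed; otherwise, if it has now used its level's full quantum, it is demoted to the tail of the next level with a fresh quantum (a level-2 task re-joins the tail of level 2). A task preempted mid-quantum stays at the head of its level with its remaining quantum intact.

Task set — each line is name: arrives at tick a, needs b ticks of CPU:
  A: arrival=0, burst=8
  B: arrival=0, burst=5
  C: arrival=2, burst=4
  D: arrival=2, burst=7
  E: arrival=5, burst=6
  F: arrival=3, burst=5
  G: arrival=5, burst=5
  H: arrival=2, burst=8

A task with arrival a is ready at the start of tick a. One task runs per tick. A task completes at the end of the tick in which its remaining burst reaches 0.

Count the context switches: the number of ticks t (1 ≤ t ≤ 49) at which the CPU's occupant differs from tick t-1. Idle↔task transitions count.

t=0: L0/L1/L2 = AB/-/- → run A
t=1: L0/L1/L2 = AB/-/- → run A
t=2: L0/L1/L2 = ABCDH/-/- → run A
t=3: L0/L1/L2 = BCDHF/A/- → run B
t=4: L0/L1/L2 = BCDHF/A/- → run B
t=5: L0/L1/L2 = BCDHFEG/A/- → run B
t=6: L0/L1/L2 = CDHFEG/AB/- → run C
t=7: L0/L1/L2 = CDHFEG/AB/- → run C
t=8: L0/L1/L2 = CDHFEG/AB/- → run C
t=9: L0/L1/L2 = DHFEG/ABC/- → run D
t=10: L0/L1/L2 = DHFEG/ABC/- → run D
t=11: L0/L1/L2 = DHFEG/ABC/- → run D
t=12: L0/L1/L2 = HFEG/ABCD/- → run H
t=13: L0/L1/L2 = HFEG/ABCD/- → run H
t=14: L0/L1/L2 = HFEG/ABCD/- → run H
t=15: L0/L1/L2 = FEG/ABCDH/- → run F
t=16: L0/L1/L2 = FEG/ABCDH/- → run F
t=17: L0/L1/L2 = FEG/ABCDH/- → run F
t=18: L0/L1/L2 = EG/ABCDHF/- → run E
t=19: L0/L1/L2 = EG/ABCDHF/- → run E
t=20: L0/L1/L2 = EG/ABCDHF/- → run E
t=21: L0/L1/L2 = G/ABCDHFE/- → run G
t=22: L0/L1/L2 = G/ABCDHFE/- → run G
t=23: L0/L1/L2 = G/ABCDHFE/- → run G
t=24: L0/L1/L2 = -/ABCDHFEG/- → run A
t=25: L0/L1/L2 = -/ABCDHFEG/- → run A
t=26: L0/L1/L2 = -/ABCDHFEG/- → run A
t=27: L0/L1/L2 = -/ABCDHFEG/- → run A
t=28: L0/L1/L2 = -/ABCDHFEG/- → run A
t=29: L0/L1/L2 = -/BCDHFEG/- → run B
t=30: L0/L1/L2 = -/BCDHFEG/- → run B
t=31: L0/L1/L2 = -/CDHFEG/- → run C
t=32: L0/L1/L2 = -/DHFEG/- → run D
t=33: L0/L1/L2 = -/DHFEG/- → run D
t=34: L0/L1/L2 = -/DHFEG/- → run D
t=35: L0/L1/L2 = -/DHFEG/- → run D
t=36: L0/L1/L2 = -/HFEG/- → run H
t=37: L0/L1/L2 = -/HFEG/- → run H
t=38: L0/L1/L2 = -/HFEG/- → run H
t=39: L0/L1/L2 = -/HFEG/- → run H
t=40: L0/L1/L2 = -/HFEG/- → run H
t=41: L0/L1/L2 = -/FEG/- → run F
t=42: L0/L1/L2 = -/FEG/- → run F
t=43: L0/L1/L2 = -/EG/- → run E
t=44: L0/L1/L2 = -/EG/- → run E
t=45: L0/L1/L2 = -/EG/- → run E
t=46: L0/L1/L2 = -/G/- → run G
t=47: L0/L1/L2 = -/G/- → run G
t=48: (idle)
t=49: (idle)

context switches = 16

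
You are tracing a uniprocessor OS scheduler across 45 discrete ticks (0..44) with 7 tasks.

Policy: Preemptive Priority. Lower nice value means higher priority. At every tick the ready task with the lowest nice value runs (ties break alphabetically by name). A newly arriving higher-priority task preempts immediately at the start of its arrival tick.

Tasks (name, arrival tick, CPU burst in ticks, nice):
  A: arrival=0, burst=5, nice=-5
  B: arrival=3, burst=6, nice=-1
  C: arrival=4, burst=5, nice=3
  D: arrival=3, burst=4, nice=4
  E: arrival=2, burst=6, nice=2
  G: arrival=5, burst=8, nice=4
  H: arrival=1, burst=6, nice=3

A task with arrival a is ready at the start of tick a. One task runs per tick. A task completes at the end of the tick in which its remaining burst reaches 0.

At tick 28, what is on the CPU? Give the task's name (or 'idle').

t=0: ready={A} → run A
t=1: ready={A,H} → run A
t=2: ready={A,E,H} → run A
t=3: ready={A,B,D,E,H} → run A
t=4: ready={A,B,C,D,E,H} → run A
t=5: ready={B,C,D,E,G,H} → run B
t=6: ready={B,C,D,E,G,H} → run B
t=7: ready={B,C,D,E,G,H} → run B
t=8: ready={B,C,D,E,G,H} → run B
t=9: ready={B,C,D,E,G,H} → run B
t=10: ready={B,C,D,E,G,H} → run B
t=11: ready={C,D,E,G,H} → run E
t=12: ready={C,D,E,G,H} → run E
t=13: ready={C,D,E,G,H} → run E
t=14: ready={C,D,E,G,H} → run E
t=15: ready={C,D,E,G,H} → run E
t=16: ready={C,D,E,G,H} → run E
t=17: ready={C,D,G,H} → run C
t=18: ready={C,D,G,H} → run C
t=19: ready={C,D,G,H} → run C
t=20: ready={C,D,G,H} → run C
t=21: ready={C,D,G,H} → run C
t=22: ready={D,G,H} → run H
t=23: ready={D,G,H} → run H
t=24: ready={D,G,H} → run H
t=25: ready={D,G,H} → run H
t=26: ready={D,G,H} → run H
t=27: ready={D,G,H} → run H
t=28: ready={D,G} → run D
t=29: ready={D,G} → run D
t=30: ready={D,G} → run D
t=31: ready={D,G} → run D
t=32: ready={G} → run G
t=33: ready={G} → run G
t=34: ready={G} → run G
t=35: ready={G} → run G
t=36: ready={G} → run G
t=37: ready={G} → run G
t=38: ready={G} → run G
t=39: ready={G} → run G
t=40: (idle)
t=41: (idle)
t=42: (idle)
t=43: (idle)
t=44: (idle)

running at tick 28 = D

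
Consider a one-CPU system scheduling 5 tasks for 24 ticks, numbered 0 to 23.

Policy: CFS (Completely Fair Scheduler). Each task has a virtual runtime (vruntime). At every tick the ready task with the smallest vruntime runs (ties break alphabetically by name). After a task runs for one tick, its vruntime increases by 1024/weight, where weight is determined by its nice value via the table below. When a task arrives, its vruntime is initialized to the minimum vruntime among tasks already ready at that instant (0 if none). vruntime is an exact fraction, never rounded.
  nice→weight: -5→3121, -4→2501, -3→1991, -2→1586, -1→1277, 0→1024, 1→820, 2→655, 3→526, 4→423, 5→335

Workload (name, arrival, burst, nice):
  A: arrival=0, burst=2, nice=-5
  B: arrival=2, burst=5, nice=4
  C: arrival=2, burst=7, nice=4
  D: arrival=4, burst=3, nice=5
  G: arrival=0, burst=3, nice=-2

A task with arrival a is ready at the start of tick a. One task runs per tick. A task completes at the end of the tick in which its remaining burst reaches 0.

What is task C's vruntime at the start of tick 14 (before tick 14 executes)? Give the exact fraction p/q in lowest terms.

vruntime(C, start of tick 14) = 3340288/440061

t=0: vr[A=0 G=0] → run A
t=1: vr[A=1024/3121 G=0] → run G
t=2: vr[A=1024/3121 B=1024/3121 C=1024/3121 G=512/793] → run A
t=3: vr[B=1024/3121 C=1024/3121 G=512/793] → run B
t=4: vr[B=3629056/1320183 C=1024/3121 D=1024/3121 G=512/793] → run C
t=5: vr[B=3629056/1320183 C=3629056/1320183 D=1024/3121 G=512/793] → run D
t=6: vr[B=3629056/1320183 C=3629056/1320183 D=3538944/1045535 G=512/793] → run G
t=7: vr[B=3629056/1320183 C=3629056/1320183 D=3538944/1045535 G=1024/793] → run G
t=8: vr[B=3629056/1320183 C=3629056/1320183 D=3538944/1045535] → run B
t=9: vr[B=6824960/1320183 C=3629056/1320183 D=3538944/1045535] → run C
t=10: vr[B=6824960/1320183 C=6824960/1320183 D=3538944/1045535] → run D
t=11: vr[B=6824960/1320183 C=6824960/1320183 D=6734848/1045535] → run B
t=12: vr[B=3340288/440061 C=6824960/1320183 D=6734848/1045535] → run C
t=13: vr[B=3340288/440061 C=3340288/440061 D=6734848/1045535] → run D
t=14: vr[B=3340288/440061 C=3340288/440061] → run B
t=15: vr[B=13216768/1320183 C=3340288/440061] → run C
t=16: vr[B=13216768/1320183 C=13216768/1320183] → run B
t=17: vr[C=13216768/1320183] → run C
t=18: vr[C=16412672/1320183] → run C
t=19: vr[C=6536192/440061] → run C
t=20: (idle)
t=21: (idle)
t=22: (idle)
t=23: (idle)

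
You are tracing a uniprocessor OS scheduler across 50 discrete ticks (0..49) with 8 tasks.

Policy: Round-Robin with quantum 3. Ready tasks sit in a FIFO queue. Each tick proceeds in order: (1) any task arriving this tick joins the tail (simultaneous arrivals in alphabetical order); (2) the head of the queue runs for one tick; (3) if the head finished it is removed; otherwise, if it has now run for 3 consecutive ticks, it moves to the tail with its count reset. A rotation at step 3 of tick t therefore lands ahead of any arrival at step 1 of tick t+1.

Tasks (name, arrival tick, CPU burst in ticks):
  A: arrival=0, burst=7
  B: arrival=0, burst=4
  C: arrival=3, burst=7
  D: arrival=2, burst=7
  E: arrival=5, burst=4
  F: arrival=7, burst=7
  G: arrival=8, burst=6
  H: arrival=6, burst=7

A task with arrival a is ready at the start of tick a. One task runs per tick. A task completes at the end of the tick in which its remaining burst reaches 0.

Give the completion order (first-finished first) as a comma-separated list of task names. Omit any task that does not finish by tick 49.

completion order = B, A, E, G, D, C, H, F

t=0: queue=[A,B] q_used=0 → run A
t=1: queue=[A,B] q_used=1 → run A
t=2: queue=[A,B,D] q_used=2 → run A
t=3: queue=[B,D,A,C] q_used=0 → run B
t=4: queue=[B,D,A,C] q_used=1 → run B
t=5: queue=[B,D,A,C,E] q_used=2 → run B
t=6: queue=[D,A,C,E,B,H] q_used=0 → run D
t=7: queue=[D,A,C,E,B,H,F] q_used=1 → run D
t=8: queue=[D,A,C,E,B,H,F,G] q_used=2 → run D
t=9: queue=[A,C,E,B,H,F,G,D] q_used=0 → run A
t=10: queue=[A,C,E,B,H,F,G,D] q_used=1 → run A
t=11: queue=[A,C,E,B,H,F,G,D] q_used=2 → run A
t=12: queue=[C,E,B,H,F,G,D,A] q_used=0 → run C
t=13: queue=[C,E,B,H,F,G,D,A] q_used=1 → run C
t=14: queue=[C,E,B,H,F,G,D,A] q_used=2 → run C
t=15: queue=[E,B,H,F,G,D,A,C] q_used=0 → run E
t=16: queue=[E,B,H,F,G,D,A,C] q_used=1 → run E
t=17: queue=[E,B,H,F,G,D,A,C] q_used=2 → run E
t=18: queue=[B,H,F,G,D,A,C,E] q_used=0 → run B
t=19: queue=[H,F,G,D,A,C,E] q_used=0 → run H
t=20: queue=[H,F,G,D,A,C,E] q_used=1 → run H
t=21: queue=[H,F,G,D,A,C,E] q_used=2 → run H
t=22: queue=[F,G,D,A,C,E,H] q_used=0 → run F
t=23: queue=[F,G,D,A,C,E,H] q_used=1 → run F
t=24: queue=[F,G,D,A,C,E,H] q_used=2 → run F
t=25: queue=[G,D,A,C,E,H,F] q_used=0 → run G
t=26: queue=[G,D,A,C,E,H,F] q_used=1 → run G
t=27: queue=[G,D,A,C,E,H,F] q_used=2 → run G
t=28: queue=[D,A,C,E,H,F,G] q_used=0 → run D
t=29: queue=[D,A,C,E,H,F,G] q_used=1 → run D
t=30: queue=[D,A,C,E,H,F,G] q_used=2 → run D
t=31: queue=[A,C,E,H,F,G,D] q_used=0 → run A
t=32: queue=[C,E,H,F,G,D] q_used=0 → run C
t=33: queue=[C,E,H,F,G,D] q_used=1 → run C
t=34: queue=[C,E,H,F,G,D] q_used=2 → run C
t=35: queue=[E,H,F,G,D,C] q_used=0 → run E
t=36: queue=[H,F,G,D,C] q_used=0 → run H
t=37: queue=[H,F,G,D,C] q_used=1 → run H
t=38: queue=[H,F,G,D,C] q_used=2 → run H
t=39: queue=[F,G,D,C,H] q_used=0 → run F
t=40: queue=[F,G,D,C,H] q_used=1 → run F
t=41: queue=[F,G,D,C,H] q_used=2 → run F
t=42: queue=[G,D,C,H,F] q_used=0 → run G
t=43: queue=[G,D,C,H,F] q_used=1 → run G
t=44: queue=[G,D,C,H,F] q_used=2 → run G
t=45: queue=[D,C,H,F] q_used=0 → run D
t=46: queue=[C,H,F] q_used=0 → run C
t=47: queue=[H,F] q_used=0 → run H
t=48: queue=[F] q_used=0 → run F
t=49: (idle)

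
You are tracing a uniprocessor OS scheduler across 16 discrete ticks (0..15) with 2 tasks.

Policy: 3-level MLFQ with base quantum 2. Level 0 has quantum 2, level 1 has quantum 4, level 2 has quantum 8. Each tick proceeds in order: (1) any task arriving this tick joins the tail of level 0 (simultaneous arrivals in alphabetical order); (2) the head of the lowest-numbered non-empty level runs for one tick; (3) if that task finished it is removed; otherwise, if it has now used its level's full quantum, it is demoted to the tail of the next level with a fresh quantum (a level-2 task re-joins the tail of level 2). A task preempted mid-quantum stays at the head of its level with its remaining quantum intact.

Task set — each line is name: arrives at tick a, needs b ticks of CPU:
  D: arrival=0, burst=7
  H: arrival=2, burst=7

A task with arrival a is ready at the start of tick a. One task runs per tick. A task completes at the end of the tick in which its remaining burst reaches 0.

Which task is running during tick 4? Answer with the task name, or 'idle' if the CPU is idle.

t=0: L0/L1/L2 = D/-/- → run D
t=1: L0/L1/L2 = D/-/- → run D
t=2: L0/L1/L2 = H/D/- → run H
t=3: L0/L1/L2 = H/D/- → run H
t=4: L0/L1/L2 = -/DH/- → run D
t=5: L0/L1/L2 = -/DH/- → run D
t=6: L0/L1/L2 = -/DH/- → run D
t=7: L0/L1/L2 = -/DH/- → run D
t=8: L0/L1/L2 = -/H/D → run H
t=9: L0/L1/L2 = -/H/D → run H
t=10: L0/L1/L2 = -/H/D → run H
t=11: L0/L1/L2 = -/H/D → run H
t=12: L0/L1/L2 = -/-/DH → run D
t=13: L0/L1/L2 = -/-/H → run H
t=14: (idle)
t=15: (idle)

running at tick 4 = D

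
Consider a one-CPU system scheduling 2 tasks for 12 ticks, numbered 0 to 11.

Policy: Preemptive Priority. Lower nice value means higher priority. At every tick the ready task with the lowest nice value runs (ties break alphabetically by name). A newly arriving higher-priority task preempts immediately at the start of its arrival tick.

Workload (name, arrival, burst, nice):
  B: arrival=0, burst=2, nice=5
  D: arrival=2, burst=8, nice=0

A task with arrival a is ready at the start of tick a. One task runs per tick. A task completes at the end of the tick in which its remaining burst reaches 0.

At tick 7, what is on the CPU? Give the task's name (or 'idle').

running at tick 7 = D

t=0: ready={B} → run B
t=1: ready={B} → run B
t=2: ready={D} → run D
t=3: ready={D} → run D
t=4: ready={D} → run D
t=5: ready={D} → run D
t=6: ready={D} → run D
t=7: ready={D} → run D
t=8: ready={D} → run D
t=9: ready={D} → run D
t=10: (idle)
t=11: (idle)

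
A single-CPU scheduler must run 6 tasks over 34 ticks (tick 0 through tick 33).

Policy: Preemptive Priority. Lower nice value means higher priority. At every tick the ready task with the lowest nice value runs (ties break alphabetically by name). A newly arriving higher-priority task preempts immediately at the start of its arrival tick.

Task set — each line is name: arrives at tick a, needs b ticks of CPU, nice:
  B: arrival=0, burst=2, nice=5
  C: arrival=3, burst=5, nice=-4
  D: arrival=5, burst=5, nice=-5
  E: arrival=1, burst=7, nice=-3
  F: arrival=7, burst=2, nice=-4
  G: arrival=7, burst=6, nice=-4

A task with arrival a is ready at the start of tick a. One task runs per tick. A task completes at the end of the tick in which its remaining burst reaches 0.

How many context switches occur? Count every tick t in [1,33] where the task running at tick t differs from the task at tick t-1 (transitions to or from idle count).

context switches = 9

t=0: ready={B} → run B
t=1: ready={B,E} → run E
t=2: ready={B,E} → run E
t=3: ready={B,C,E} → run C
t=4: ready={B,C,E} → run C
t=5: ready={B,C,D,E} → run D
t=6: ready={B,C,D,E} → run D
t=7: ready={B,C,D,E,F,G} → run D
t=8: ready={B,C,D,E,F,G} → run D
t=9: ready={B,C,D,E,F,G} → run D
t=10: ready={B,C,E,F,G} → run C
t=11: ready={B,C,E,F,G} → run C
t=12: ready={B,C,E,F,G} → run C
t=13: ready={B,E,F,G} → run F
t=14: ready={B,E,F,G} → run F
t=15: ready={B,E,G} → run G
t=16: ready={B,E,G} → run G
t=17: ready={B,E,G} → run G
t=18: ready={B,E,G} → run G
t=19: ready={B,E,G} → run G
t=20: ready={B,E,G} → run G
t=21: ready={B,E} → run E
t=22: ready={B,E} → run E
t=23: ready={B,E} → run E
t=24: ready={B,E} → run E
t=25: ready={B,E} → run E
t=26: ready={B} → run B
t=27: (idle)
t=28: (idle)
t=29: (idle)
t=30: (idle)
t=31: (idle)
t=32: (idle)
t=33: (idle)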